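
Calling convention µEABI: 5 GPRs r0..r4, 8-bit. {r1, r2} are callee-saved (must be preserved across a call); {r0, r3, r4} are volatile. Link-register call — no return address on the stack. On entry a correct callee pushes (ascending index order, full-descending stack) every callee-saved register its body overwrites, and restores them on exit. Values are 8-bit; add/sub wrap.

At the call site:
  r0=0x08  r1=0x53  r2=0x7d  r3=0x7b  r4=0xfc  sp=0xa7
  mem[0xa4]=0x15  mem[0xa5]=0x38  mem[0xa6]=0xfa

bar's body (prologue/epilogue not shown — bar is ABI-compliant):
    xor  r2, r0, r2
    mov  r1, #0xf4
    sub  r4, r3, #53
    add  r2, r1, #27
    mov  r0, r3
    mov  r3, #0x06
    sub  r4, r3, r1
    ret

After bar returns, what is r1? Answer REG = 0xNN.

REG = 0x53

prologue: push r1 → mem[0xa6]=0x53, sp=0xa6
prologue: push r2 → mem[0xa5]=0x7d, sp=0xa5
body[0] xor  r2, r0, r2 → r2=0x75
body[1] mov  r1, #0xf4 → r1=0xf4
body[2] sub  r4, r3, #53 → r4=0x46
body[3] add  r2, r1, #27 → r2=0x0f
body[4] mov  r0, r3 → r0=0x7b
body[5] mov  r3, #0x06 → r3=0x06
body[6] sub  r4, r3, r1 → r4=0x12
epilogue: pop r2=0x7d, sp=0xa6
epilogue: pop r1=0x53, sp=0xa7
r1 is callee-saved → restored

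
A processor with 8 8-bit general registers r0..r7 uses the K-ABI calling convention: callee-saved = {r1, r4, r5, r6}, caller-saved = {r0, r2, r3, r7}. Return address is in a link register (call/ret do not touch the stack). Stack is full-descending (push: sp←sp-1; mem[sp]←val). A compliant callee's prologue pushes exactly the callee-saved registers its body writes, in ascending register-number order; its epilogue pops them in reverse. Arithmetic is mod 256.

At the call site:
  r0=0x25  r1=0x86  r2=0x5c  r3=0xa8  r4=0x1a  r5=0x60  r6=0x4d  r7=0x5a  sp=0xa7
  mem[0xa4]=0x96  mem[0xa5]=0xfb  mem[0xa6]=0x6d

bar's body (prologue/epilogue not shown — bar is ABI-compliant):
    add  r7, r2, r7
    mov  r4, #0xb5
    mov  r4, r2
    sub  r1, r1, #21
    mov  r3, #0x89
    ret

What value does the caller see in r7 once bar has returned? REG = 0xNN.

REG = 0xb6

prologue: push r1 → mem[0xa6]=0x86, sp=0xa6
prologue: push r4 → mem[0xa5]=0x1a, sp=0xa5
body[0] add  r7, r2, r7 → r7=0xb6
body[1] mov  r4, #0xb5 → r4=0xb5
body[2] mov  r4, r2 → r4=0x5c
body[3] sub  r1, r1, #21 → r1=0x71
body[4] mov  r3, #0x89 → r3=0x89
epilogue: pop r4=0x1a, sp=0xa6
epilogue: pop r1=0x86, sp=0xa7
r7 is caller-saved → body value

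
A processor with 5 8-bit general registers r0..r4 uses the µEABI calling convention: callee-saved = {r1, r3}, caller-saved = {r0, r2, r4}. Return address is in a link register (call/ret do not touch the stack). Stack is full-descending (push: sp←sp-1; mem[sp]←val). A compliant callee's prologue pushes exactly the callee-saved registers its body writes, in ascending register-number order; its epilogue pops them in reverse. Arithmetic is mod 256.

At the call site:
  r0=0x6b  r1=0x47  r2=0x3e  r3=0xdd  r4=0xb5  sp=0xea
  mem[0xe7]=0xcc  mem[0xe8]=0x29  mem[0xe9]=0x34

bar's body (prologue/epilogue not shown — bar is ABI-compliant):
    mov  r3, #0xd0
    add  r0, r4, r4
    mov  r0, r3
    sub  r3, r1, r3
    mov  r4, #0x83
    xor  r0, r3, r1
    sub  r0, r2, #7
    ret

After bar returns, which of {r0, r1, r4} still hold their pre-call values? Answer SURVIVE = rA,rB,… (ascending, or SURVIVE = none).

SURVIVE = r1

prologue: push r3 → mem[0xe9]=0xdd, sp=0xe9
body[0] mov  r3, #0xd0 → r3=0xd0
body[1] add  r0, r4, r4 → r0=0x6a
body[2] mov  r0, r3 → r0=0xd0
body[3] sub  r3, r1, r3 → r3=0x77
body[4] mov  r4, #0x83 → r4=0x83
body[5] xor  r0, r3, r1 → r0=0x30
body[6] sub  r0, r2, #7 → r0=0x37
epilogue: pop r3=0xdd, sp=0xea
r0: caller-saved, written=True
r1: callee-saved, written=False
r4: caller-saved, written=True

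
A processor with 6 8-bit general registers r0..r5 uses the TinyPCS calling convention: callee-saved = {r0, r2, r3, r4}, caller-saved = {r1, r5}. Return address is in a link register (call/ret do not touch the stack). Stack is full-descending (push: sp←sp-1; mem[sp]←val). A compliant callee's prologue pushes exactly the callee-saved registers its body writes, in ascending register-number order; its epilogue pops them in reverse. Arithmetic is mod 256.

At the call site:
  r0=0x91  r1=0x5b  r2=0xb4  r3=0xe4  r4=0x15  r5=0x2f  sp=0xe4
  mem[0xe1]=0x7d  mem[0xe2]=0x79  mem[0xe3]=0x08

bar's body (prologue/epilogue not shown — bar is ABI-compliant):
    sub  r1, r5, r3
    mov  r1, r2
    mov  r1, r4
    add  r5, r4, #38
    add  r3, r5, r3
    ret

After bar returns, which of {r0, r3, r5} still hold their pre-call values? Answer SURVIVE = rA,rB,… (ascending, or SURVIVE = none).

prologue: push r3 -> mem[0xe3]=0xe4, sp=0xe3
body[0] sub  r1, r5, r3 -> r1=0x4b
body[1] mov  r1, r2 -> r1=0xb4
body[2] mov  r1, r4 -> r1=0x15
body[3] add  r5, r4, #38 -> r5=0x3b
body[4] add  r3, r5, r3 -> r3=0x1f
epilogue: pop r3=0xe4, sp=0xe4
r0: callee-saved, written=False
r3: callee-saved, written=True
r5: caller-saved, written=True

SURVIVE = r0,r3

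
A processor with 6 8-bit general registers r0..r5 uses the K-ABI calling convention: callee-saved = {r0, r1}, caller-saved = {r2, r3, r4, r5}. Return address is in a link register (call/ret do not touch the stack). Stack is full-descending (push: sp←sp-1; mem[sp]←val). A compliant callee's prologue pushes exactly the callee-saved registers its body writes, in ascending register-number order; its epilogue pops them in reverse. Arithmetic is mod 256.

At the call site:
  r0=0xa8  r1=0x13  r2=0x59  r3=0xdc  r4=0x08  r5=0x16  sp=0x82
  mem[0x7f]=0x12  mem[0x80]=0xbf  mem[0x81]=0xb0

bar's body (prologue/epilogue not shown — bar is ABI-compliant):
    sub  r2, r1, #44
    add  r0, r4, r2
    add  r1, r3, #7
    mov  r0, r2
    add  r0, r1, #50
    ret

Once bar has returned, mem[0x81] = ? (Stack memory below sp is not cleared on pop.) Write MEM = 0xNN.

MEM = 0xa8

prologue: push r0 -> mem[0x81]=0xa8, sp=0x81
prologue: push r1 -> mem[0x80]=0x13, sp=0x80
body[0] sub  r2, r1, #44 -> r2=0xe7
body[1] add  r0, r4, r2 -> r0=0xef
body[2] add  r1, r3, #7 -> r1=0xe3
body[3] mov  r0, r2 -> r0=0xe7
body[4] add  r0, r1, #50 -> r0=0x15
epilogue: pop r1=0x13, sp=0x81
epilogue: pop r0=0xa8, sp=0x82
prologue pushed ['r0', 'r1'] at ['0x81', '0x80']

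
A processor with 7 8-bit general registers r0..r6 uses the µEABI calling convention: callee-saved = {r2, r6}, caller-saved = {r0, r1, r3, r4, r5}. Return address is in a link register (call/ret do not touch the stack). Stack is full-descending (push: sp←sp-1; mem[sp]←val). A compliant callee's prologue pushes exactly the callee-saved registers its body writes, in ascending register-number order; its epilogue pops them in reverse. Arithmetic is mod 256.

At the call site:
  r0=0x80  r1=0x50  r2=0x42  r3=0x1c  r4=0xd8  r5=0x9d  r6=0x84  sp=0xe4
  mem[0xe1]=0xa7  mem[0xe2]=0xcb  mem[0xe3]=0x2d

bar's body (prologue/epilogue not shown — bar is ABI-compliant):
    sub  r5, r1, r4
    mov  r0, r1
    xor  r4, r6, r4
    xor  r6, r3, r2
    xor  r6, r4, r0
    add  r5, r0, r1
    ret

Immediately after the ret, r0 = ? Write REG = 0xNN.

prologue: push r6 -> mem[0xe3]=0x84, sp=0xe3
body[0] sub  r5, r1, r4 -> r5=0x78
body[1] mov  r0, r1 -> r0=0x50
body[2] xor  r4, r6, r4 -> r4=0x5c
body[3] xor  r6, r3, r2 -> r6=0x5e
body[4] xor  r6, r4, r0 -> r6=0x0c
body[5] add  r5, r0, r1 -> r5=0xa0
epilogue: pop r6=0x84, sp=0xe4
r0 is caller-saved -> body value

REG = 0x50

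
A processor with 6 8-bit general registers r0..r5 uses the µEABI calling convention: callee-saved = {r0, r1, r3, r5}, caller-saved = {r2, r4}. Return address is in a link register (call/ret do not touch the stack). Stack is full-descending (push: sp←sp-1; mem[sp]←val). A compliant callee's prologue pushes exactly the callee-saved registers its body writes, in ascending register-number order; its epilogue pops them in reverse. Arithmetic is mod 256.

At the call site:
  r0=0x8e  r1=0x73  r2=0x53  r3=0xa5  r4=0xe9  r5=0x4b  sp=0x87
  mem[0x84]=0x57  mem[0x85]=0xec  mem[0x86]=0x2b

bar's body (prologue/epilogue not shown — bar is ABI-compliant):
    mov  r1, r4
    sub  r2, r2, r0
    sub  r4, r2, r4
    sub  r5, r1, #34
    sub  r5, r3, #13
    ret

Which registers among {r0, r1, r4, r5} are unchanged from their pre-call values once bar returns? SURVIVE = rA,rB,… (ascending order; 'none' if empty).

prologue: push r1 → mem[0x86]=0x73, sp=0x86
prologue: push r5 → mem[0x85]=0x4b, sp=0x85
body[0] mov  r1, r4 → r1=0xe9
body[1] sub  r2, r2, r0 → r2=0xc5
body[2] sub  r4, r2, r4 → r4=0xdc
body[3] sub  r5, r1, #34 → r5=0xc7
body[4] sub  r5, r3, #13 → r5=0x98
epilogue: pop r5=0x4b, sp=0x86
epilogue: pop r1=0x73, sp=0x87
r0: callee-saved, written=False
r1: callee-saved, written=True
r4: caller-saved, written=True
r5: callee-saved, written=True

SURVIVE = r0,r1,r5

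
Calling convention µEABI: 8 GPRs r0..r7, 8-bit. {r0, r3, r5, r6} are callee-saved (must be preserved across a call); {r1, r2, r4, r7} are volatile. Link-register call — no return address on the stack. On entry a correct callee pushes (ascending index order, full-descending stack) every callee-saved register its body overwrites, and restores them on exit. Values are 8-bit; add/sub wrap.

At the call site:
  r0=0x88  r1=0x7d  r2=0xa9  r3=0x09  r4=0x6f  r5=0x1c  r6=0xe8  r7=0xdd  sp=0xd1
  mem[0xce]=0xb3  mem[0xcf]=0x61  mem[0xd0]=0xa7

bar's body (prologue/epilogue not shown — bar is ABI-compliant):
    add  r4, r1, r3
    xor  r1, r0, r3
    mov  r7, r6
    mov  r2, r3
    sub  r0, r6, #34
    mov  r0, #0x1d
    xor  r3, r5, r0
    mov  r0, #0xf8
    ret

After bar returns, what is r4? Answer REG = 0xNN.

REG = 0x86

prologue: push r0 → mem[0xd0]=0x88, sp=0xd0
prologue: push r3 → mem[0xcf]=0x09, sp=0xcf
body[0] add  r4, r1, r3 → r4=0x86
body[1] xor  r1, r0, r3 → r1=0x81
body[2] mov  r7, r6 → r7=0xe8
body[3] mov  r2, r3 → r2=0x09
body[4] sub  r0, r6, #34 → r0=0xc6
body[5] mov  r0, #0x1d → r0=0x1d
body[6] xor  r3, r5, r0 → r3=0x01
body[7] mov  r0, #0xf8 → r0=0xf8
epilogue: pop r3=0x09, sp=0xd0
epilogue: pop r0=0x88, sp=0xd1
r4 is caller-saved → body value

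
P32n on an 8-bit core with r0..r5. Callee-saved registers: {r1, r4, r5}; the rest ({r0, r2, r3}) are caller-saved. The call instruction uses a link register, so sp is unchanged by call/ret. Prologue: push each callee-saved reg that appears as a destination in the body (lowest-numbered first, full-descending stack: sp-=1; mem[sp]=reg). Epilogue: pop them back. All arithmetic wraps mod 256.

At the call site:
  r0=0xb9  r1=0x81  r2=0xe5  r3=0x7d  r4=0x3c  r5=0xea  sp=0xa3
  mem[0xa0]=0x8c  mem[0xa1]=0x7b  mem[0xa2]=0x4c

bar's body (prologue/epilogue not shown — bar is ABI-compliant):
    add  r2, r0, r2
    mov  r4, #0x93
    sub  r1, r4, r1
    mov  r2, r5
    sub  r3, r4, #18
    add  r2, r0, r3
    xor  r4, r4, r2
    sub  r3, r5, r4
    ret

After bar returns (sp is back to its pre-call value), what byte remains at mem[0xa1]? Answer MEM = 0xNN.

MEM = 0x3c

prologue: push r1 → mem[0xa2]=0x81, sp=0xa2
prologue: push r4 → mem[0xa1]=0x3c, sp=0xa1
body[0] add  r2, r0, r2 → r2=0x9e
body[1] mov  r4, #0x93 → r4=0x93
body[2] sub  r1, r4, r1 → r1=0x12
body[3] mov  r2, r5 → r2=0xea
body[4] sub  r3, r4, #18 → r3=0x81
body[5] add  r2, r0, r3 → r2=0x3a
body[6] xor  r4, r4, r2 → r4=0xa9
body[7] sub  r3, r5, r4 → r3=0x41
epilogue: pop r4=0x3c, sp=0xa2
epilogue: pop r1=0x81, sp=0xa3
prologue pushed ['r1', 'r4'] at ['0xa2', '0xa1']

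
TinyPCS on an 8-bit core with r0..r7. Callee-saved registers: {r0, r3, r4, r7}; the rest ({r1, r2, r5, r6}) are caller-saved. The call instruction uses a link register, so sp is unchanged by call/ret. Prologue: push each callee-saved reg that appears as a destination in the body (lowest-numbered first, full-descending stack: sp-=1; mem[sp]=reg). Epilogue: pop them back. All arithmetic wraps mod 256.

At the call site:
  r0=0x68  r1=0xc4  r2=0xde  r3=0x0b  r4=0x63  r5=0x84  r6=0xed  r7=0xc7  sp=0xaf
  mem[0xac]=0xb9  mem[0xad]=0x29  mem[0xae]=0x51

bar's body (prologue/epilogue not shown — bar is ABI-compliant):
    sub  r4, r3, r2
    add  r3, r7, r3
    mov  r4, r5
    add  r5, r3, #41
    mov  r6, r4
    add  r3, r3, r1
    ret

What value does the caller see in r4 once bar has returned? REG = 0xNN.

prologue: push r3 -> mem[0xae]=0x0b, sp=0xae
prologue: push r4 -> mem[0xad]=0x63, sp=0xad
body[0] sub  r4, r3, r2 -> r4=0x2d
body[1] add  r3, r7, r3 -> r3=0xd2
body[2] mov  r4, r5 -> r4=0x84
body[3] add  r5, r3, #41 -> r5=0xfb
body[4] mov  r6, r4 -> r6=0x84
body[5] add  r3, r3, r1 -> r3=0x96
epilogue: pop r4=0x63, sp=0xae
epilogue: pop r3=0x0b, sp=0xaf
r4 is callee-saved -> restored

REG = 0x63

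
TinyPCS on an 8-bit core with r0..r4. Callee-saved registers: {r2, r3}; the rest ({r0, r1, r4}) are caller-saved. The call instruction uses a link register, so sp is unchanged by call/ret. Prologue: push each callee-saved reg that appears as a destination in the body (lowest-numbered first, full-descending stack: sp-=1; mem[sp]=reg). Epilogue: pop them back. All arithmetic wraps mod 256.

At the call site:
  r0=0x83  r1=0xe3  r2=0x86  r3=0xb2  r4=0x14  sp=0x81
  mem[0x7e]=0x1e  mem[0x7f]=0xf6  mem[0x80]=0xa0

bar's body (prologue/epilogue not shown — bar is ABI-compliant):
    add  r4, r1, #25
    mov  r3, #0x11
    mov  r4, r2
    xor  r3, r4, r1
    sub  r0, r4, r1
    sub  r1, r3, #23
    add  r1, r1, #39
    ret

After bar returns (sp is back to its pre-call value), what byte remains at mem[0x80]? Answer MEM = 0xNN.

MEM = 0xb2

prologue: push r3 -> mem[0x80]=0xb2, sp=0x80
body[0] add  r4, r1, #25 -> r4=0xfc
body[1] mov  r3, #0x11 -> r3=0x11
body[2] mov  r4, r2 -> r4=0x86
body[3] xor  r3, r4, r1 -> r3=0x65
body[4] sub  r0, r4, r1 -> r0=0xa3
body[5] sub  r1, r3, #23 -> r1=0x4e
body[6] add  r1, r1, #39 -> r1=0x75
epilogue: pop r3=0xb2, sp=0x81
prologue pushed ['r3'] at ['0x80']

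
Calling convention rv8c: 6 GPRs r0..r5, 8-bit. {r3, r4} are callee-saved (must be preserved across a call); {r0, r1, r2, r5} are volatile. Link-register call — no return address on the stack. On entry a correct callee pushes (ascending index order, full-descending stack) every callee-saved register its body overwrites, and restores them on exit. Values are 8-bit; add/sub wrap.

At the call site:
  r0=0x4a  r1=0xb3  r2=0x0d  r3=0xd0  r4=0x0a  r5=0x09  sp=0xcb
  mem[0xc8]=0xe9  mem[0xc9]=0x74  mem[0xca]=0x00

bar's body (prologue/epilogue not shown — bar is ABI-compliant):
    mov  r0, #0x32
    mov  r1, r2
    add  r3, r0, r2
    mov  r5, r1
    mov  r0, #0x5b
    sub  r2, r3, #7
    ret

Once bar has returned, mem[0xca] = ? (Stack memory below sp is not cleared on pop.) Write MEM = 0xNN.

prologue: push r3 → mem[0xca]=0xd0, sp=0xca
body[0] mov  r0, #0x32 → r0=0x32
body[1] mov  r1, r2 → r1=0x0d
body[2] add  r3, r0, r2 → r3=0x3f
body[3] mov  r5, r1 → r5=0x0d
body[4] mov  r0, #0x5b → r0=0x5b
body[5] sub  r2, r3, #7 → r2=0x38
epilogue: pop r3=0xd0, sp=0xcb
prologue pushed ['r3'] at ['0xca']

MEM = 0xd0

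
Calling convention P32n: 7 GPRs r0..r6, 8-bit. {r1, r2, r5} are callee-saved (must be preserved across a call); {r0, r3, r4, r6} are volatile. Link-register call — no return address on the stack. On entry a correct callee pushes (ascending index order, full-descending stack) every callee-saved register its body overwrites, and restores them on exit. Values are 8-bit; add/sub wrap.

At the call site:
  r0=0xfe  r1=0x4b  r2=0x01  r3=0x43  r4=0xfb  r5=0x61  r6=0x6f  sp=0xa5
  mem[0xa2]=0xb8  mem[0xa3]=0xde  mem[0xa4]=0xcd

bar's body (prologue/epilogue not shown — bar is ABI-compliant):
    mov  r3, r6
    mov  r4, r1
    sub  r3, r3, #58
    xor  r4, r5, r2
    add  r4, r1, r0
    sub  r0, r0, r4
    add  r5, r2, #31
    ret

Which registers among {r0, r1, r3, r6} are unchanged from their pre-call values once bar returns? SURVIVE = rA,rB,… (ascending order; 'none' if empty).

SURVIVE = r1,r6

prologue: push r5 → mem[0xa4]=0x61, sp=0xa4
body[0] mov  r3, r6 → r3=0x6f
body[1] mov  r4, r1 → r4=0x4b
body[2] sub  r3, r3, #58 → r3=0x35
body[3] xor  r4, r5, r2 → r4=0x60
body[4] add  r4, r1, r0 → r4=0x49
body[5] sub  r0, r0, r4 → r0=0xb5
body[6] add  r5, r2, #31 → r5=0x20
epilogue: pop r5=0x61, sp=0xa5
r0: caller-saved, written=True
r1: callee-saved, written=False
r3: caller-saved, written=True
r6: caller-saved, written=False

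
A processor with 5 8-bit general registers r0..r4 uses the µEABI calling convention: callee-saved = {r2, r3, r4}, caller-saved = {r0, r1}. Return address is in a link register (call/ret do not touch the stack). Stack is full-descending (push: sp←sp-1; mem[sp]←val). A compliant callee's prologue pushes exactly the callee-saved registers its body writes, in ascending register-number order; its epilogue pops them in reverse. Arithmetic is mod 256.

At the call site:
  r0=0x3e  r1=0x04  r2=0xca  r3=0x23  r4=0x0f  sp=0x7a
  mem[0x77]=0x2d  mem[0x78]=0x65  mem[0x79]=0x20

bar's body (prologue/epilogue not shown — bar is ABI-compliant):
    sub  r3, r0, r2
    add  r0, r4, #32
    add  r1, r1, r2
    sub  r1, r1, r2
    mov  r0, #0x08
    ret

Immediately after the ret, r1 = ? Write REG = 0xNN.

prologue: push r3 → mem[0x79]=0x23, sp=0x79
body[0] sub  r3, r0, r2 → r3=0x74
body[1] add  r0, r4, #32 → r0=0x2f
body[2] add  r1, r1, r2 → r1=0xce
body[3] sub  r1, r1, r2 → r1=0x04
body[4] mov  r0, #0x08 → r0=0x08
epilogue: pop r3=0x23, sp=0x7a
r1 is caller-saved → body value

REG = 0x04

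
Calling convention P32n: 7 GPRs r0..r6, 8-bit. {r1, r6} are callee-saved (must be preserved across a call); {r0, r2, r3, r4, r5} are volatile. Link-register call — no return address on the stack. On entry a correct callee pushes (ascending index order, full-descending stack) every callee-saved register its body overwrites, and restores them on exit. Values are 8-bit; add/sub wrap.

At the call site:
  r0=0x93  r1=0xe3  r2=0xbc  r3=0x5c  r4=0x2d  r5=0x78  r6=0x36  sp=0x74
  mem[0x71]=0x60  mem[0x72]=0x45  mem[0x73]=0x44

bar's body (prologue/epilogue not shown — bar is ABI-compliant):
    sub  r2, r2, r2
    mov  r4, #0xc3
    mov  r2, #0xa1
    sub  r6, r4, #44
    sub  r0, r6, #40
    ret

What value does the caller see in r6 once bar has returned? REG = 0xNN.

prologue: push r6 → mem[0x73]=0x36, sp=0x73
body[0] sub  r2, r2, r2 → r2=0x00
body[1] mov  r4, #0xc3 → r4=0xc3
body[2] mov  r2, #0xa1 → r2=0xa1
body[3] sub  r6, r4, #44 → r6=0x97
body[4] sub  r0, r6, #40 → r0=0x6f
epilogue: pop r6=0x36, sp=0x74
r6 is callee-saved → restored

REG = 0x36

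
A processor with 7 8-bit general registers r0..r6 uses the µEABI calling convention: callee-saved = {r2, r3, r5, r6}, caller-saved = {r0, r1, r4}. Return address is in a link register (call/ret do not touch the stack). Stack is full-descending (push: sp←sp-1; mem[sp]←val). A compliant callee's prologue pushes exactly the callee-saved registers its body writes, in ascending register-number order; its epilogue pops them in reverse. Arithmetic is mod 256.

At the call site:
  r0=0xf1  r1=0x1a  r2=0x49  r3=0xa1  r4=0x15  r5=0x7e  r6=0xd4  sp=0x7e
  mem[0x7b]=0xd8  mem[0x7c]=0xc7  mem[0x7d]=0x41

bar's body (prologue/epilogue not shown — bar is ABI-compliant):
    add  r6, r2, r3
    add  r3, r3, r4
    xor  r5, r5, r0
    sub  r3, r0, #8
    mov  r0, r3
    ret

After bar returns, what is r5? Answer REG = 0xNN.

REG = 0x7e

prologue: push r3 → mem[0x7d]=0xa1, sp=0x7d
prologue: push r5 → mem[0x7c]=0x7e, sp=0x7c
prologue: push r6 → mem[0x7b]=0xd4, sp=0x7b
body[0] add  r6, r2, r3 → r6=0xea
body[1] add  r3, r3, r4 → r3=0xb6
body[2] xor  r5, r5, r0 → r5=0x8f
body[3] sub  r3, r0, #8 → r3=0xe9
body[4] mov  r0, r3 → r0=0xe9
epilogue: pop r6=0xd4, sp=0x7c
epilogue: pop r5=0x7e, sp=0x7d
epilogue: pop r3=0xa1, sp=0x7e
r5 is callee-saved → restored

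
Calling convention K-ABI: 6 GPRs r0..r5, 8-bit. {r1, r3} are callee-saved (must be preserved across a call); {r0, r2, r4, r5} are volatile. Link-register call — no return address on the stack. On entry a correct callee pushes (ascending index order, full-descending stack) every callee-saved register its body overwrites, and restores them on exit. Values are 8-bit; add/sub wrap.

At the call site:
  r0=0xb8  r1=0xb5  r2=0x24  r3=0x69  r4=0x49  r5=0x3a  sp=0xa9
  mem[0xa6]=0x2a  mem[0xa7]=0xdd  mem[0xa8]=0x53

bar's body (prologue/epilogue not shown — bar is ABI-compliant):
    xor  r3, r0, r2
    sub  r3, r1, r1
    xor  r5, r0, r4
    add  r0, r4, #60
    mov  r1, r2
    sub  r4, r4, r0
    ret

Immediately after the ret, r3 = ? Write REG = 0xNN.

prologue: push r1 -> mem[0xa8]=0xb5, sp=0xa8
prologue: push r3 -> mem[0xa7]=0x69, sp=0xa7
body[0] xor  r3, r0, r2 -> r3=0x9c
body[1] sub  r3, r1, r1 -> r3=0x00
body[2] xor  r5, r0, r4 -> r5=0xf1
body[3] add  r0, r4, #60 -> r0=0x85
body[4] mov  r1, r2 -> r1=0x24
body[5] sub  r4, r4, r0 -> r4=0xc4
epilogue: pop r3=0x69, sp=0xa8
epilogue: pop r1=0xb5, sp=0xa9
r3 is callee-saved -> restored

REG = 0x69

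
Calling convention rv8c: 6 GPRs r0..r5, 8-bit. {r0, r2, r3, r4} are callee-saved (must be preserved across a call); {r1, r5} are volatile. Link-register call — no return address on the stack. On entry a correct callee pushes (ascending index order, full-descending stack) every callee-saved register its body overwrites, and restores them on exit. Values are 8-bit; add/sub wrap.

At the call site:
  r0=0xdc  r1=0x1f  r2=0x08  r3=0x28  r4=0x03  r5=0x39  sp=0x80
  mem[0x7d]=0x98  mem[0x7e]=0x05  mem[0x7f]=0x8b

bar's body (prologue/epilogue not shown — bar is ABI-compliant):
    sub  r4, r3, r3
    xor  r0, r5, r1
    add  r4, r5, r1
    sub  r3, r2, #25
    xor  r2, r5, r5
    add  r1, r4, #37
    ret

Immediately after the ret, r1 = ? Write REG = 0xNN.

prologue: push r0 → mem[0x7f]=0xdc, sp=0x7f
prologue: push r2 → mem[0x7e]=0x08, sp=0x7e
prologue: push r3 → mem[0x7d]=0x28, sp=0x7d
prologue: push r4 → mem[0x7c]=0x03, sp=0x7c
body[0] sub  r4, r3, r3 → r4=0x00
body[1] xor  r0, r5, r1 → r0=0x26
body[2] add  r4, r5, r1 → r4=0x58
body[3] sub  r3, r2, #25 → r3=0xef
body[4] xor  r2, r5, r5 → r2=0x00
body[5] add  r1, r4, #37 → r1=0x7d
epilogue: pop r4=0x03, sp=0x7d
epilogue: pop r3=0x28, sp=0x7e
epilogue: pop r2=0x08, sp=0x7f
epilogue: pop r0=0xdc, sp=0x80
r1 is caller-saved → body value

REG = 0x7d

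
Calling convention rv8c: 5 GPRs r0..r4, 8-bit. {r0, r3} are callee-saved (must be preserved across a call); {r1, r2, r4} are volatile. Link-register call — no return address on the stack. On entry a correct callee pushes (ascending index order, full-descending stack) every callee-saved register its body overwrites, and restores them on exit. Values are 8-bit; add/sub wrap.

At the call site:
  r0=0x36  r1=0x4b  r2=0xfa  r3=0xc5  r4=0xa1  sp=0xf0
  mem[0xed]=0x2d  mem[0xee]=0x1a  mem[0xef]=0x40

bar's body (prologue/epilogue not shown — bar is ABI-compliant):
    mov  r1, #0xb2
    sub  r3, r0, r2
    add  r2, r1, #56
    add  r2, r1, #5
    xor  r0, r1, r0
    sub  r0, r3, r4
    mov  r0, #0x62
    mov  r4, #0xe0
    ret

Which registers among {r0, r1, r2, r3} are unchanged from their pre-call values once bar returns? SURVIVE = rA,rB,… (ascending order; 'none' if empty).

SURVIVE = r0,r3

prologue: push r0 -> mem[0xef]=0x36, sp=0xef
prologue: push r3 -> mem[0xee]=0xc5, sp=0xee
body[0] mov  r1, #0xb2 -> r1=0xb2
body[1] sub  r3, r0, r2 -> r3=0x3c
body[2] add  r2, r1, #56 -> r2=0xea
body[3] add  r2, r1, #5 -> r2=0xb7
body[4] xor  r0, r1, r0 -> r0=0x84
body[5] sub  r0, r3, r4 -> r0=0x9b
body[6] mov  r0, #0x62 -> r0=0x62
body[7] mov  r4, #0xe0 -> r4=0xe0
epilogue: pop r3=0xc5, sp=0xef
epilogue: pop r0=0x36, sp=0xf0
r0: callee-saved, written=True
r1: caller-saved, written=True
r2: caller-saved, written=True
r3: callee-saved, written=True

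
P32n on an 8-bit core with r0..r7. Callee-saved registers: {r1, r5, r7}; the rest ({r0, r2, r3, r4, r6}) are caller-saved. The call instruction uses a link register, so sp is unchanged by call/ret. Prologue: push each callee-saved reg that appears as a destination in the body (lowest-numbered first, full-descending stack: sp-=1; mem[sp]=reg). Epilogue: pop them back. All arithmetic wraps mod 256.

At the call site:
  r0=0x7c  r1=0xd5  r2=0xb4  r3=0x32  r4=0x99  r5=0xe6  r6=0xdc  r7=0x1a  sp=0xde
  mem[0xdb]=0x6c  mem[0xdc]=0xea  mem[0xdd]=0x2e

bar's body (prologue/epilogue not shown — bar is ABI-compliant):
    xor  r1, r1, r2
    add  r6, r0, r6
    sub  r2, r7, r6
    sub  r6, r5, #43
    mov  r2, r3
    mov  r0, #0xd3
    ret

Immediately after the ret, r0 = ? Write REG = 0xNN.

prologue: push r1 -> mem[0xdd]=0xd5, sp=0xdd
body[0] xor  r1, r1, r2 -> r1=0x61
body[1] add  r6, r0, r6 -> r6=0x58
body[2] sub  r2, r7, r6 -> r2=0xc2
body[3] sub  r6, r5, #43 -> r6=0xbb
body[4] mov  r2, r3 -> r2=0x32
body[5] mov  r0, #0xd3 -> r0=0xd3
epilogue: pop r1=0xd5, sp=0xde
r0 is caller-saved -> body value

REG = 0xd3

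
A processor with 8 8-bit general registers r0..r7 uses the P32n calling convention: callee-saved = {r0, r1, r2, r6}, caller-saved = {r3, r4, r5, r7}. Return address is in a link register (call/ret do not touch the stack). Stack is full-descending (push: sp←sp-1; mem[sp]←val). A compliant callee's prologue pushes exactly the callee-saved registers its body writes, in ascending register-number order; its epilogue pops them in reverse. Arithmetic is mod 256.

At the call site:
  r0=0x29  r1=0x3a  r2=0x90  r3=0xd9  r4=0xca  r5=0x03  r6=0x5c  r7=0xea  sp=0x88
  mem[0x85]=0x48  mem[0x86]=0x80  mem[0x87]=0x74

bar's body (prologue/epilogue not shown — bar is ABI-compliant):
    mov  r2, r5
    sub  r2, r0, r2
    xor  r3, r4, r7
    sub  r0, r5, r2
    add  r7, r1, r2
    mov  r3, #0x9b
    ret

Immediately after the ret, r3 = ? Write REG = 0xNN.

REG = 0x9b

prologue: push r0 -> mem[0x87]=0x29, sp=0x87
prologue: push r2 -> mem[0x86]=0x90, sp=0x86
body[0] mov  r2, r5 -> r2=0x03
body[1] sub  r2, r0, r2 -> r2=0x26
body[2] xor  r3, r4, r7 -> r3=0x20
body[3] sub  r0, r5, r2 -> r0=0xdd
body[4] add  r7, r1, r2 -> r7=0x60
body[5] mov  r3, #0x9b -> r3=0x9b
epilogue: pop r2=0x90, sp=0x87
epilogue: pop r0=0x29, sp=0x88
r3 is caller-saved -> body value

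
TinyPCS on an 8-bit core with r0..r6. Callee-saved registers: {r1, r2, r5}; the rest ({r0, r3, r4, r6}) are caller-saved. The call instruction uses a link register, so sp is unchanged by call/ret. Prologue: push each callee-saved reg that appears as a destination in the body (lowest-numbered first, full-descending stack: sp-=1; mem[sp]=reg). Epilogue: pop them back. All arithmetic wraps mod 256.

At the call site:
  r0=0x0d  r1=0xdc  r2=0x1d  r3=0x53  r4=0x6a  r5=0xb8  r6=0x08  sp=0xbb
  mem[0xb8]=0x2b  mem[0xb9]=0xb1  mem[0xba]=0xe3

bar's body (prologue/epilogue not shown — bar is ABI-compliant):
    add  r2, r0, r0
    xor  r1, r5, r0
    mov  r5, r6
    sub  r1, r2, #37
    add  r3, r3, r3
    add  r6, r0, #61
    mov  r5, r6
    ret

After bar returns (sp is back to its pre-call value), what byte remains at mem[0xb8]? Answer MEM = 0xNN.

prologue: push r1 -> mem[0xba]=0xdc, sp=0xba
prologue: push r2 -> mem[0xb9]=0x1d, sp=0xb9
prologue: push r5 -> mem[0xb8]=0xb8, sp=0xb8
body[0] add  r2, r0, r0 -> r2=0x1a
body[1] xor  r1, r5, r0 -> r1=0xb5
body[2] mov  r5, r6 -> r5=0x08
body[3] sub  r1, r2, #37 -> r1=0xf5
body[4] add  r3, r3, r3 -> r3=0xa6
body[5] add  r6, r0, #61 -> r6=0x4a
body[6] mov  r5, r6 -> r5=0x4a
epilogue: pop r5=0xb8, sp=0xb9
epilogue: pop r2=0x1d, sp=0xba
epilogue: pop r1=0xdc, sp=0xbb
prologue pushed ['r1', 'r2', 'r5'] at ['0xba', '0xb9', '0xb8']

MEM = 0xb8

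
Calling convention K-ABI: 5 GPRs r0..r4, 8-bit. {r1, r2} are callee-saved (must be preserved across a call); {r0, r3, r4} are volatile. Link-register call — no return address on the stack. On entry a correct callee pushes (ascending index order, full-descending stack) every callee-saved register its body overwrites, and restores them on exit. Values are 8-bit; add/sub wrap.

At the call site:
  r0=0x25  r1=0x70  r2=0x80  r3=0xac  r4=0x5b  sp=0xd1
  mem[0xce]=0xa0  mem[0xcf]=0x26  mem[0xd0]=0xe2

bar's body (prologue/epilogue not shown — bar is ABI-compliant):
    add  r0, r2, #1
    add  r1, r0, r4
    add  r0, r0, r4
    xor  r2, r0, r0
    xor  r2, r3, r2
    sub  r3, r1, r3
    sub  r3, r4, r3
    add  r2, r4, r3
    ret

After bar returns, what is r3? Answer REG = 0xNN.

prologue: push r1 → mem[0xd0]=0x70, sp=0xd0
prologue: push r2 → mem[0xcf]=0x80, sp=0xcf
body[0] add  r0, r2, #1 → r0=0x81
body[1] add  r1, r0, r4 → r1=0xdc
body[2] add  r0, r0, r4 → r0=0xdc
body[3] xor  r2, r0, r0 → r2=0x00
body[4] xor  r2, r3, r2 → r2=0xac
body[5] sub  r3, r1, r3 → r3=0x30
body[6] sub  r3, r4, r3 → r3=0x2b
body[7] add  r2, r4, r3 → r2=0x86
epilogue: pop r2=0x80, sp=0xd0
epilogue: pop r1=0x70, sp=0xd1
r3 is caller-saved → body value

REG = 0x2b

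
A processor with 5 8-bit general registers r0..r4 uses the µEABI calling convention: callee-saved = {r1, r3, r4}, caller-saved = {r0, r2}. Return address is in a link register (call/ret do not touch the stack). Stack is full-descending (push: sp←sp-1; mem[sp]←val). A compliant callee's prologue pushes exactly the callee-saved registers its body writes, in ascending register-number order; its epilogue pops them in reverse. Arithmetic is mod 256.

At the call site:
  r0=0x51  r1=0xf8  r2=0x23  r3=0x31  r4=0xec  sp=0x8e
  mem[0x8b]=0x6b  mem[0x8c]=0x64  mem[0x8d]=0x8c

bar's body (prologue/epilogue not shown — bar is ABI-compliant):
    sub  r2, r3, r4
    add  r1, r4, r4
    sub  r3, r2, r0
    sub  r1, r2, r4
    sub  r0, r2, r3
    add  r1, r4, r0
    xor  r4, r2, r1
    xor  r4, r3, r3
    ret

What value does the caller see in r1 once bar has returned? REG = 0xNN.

REG = 0xf8

prologue: push r1 → mem[0x8d]=0xf8, sp=0x8d
prologue: push r3 → mem[0x8c]=0x31, sp=0x8c
prologue: push r4 → mem[0x8b]=0xec, sp=0x8b
body[0] sub  r2, r3, r4 → r2=0x45
body[1] add  r1, r4, r4 → r1=0xd8
body[2] sub  r3, r2, r0 → r3=0xf4
body[3] sub  r1, r2, r4 → r1=0x59
body[4] sub  r0, r2, r3 → r0=0x51
body[5] add  r1, r4, r0 → r1=0x3d
body[6] xor  r4, r2, r1 → r4=0x78
body[7] xor  r4, r3, r3 → r4=0x00
epilogue: pop r4=0xec, sp=0x8c
epilogue: pop r3=0x31, sp=0x8d
epilogue: pop r1=0xf8, sp=0x8e
r1 is callee-saved → restored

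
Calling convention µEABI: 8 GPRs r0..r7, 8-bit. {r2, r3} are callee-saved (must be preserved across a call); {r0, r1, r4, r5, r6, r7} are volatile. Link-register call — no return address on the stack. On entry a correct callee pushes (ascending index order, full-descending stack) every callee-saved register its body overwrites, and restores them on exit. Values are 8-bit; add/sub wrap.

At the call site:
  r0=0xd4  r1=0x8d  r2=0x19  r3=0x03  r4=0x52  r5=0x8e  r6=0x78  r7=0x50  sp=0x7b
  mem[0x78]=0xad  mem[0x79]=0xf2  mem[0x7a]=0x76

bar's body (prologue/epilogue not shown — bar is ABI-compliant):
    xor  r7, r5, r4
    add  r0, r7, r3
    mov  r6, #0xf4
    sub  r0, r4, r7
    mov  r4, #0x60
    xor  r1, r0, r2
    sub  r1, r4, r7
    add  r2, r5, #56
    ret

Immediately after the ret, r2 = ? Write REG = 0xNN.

REG = 0x19

prologue: push r2 -> mem[0x7a]=0x19, sp=0x7a
body[0] xor  r7, r5, r4 -> r7=0xdc
body[1] add  r0, r7, r3 -> r0=0xdf
body[2] mov  r6, #0xf4 -> r6=0xf4
body[3] sub  r0, r4, r7 -> r0=0x76
body[4] mov  r4, #0x60 -> r4=0x60
body[5] xor  r1, r0, r2 -> r1=0x6f
body[6] sub  r1, r4, r7 -> r1=0x84
body[7] add  r2, r5, #56 -> r2=0xc6
epilogue: pop r2=0x19, sp=0x7b
r2 is callee-saved -> restored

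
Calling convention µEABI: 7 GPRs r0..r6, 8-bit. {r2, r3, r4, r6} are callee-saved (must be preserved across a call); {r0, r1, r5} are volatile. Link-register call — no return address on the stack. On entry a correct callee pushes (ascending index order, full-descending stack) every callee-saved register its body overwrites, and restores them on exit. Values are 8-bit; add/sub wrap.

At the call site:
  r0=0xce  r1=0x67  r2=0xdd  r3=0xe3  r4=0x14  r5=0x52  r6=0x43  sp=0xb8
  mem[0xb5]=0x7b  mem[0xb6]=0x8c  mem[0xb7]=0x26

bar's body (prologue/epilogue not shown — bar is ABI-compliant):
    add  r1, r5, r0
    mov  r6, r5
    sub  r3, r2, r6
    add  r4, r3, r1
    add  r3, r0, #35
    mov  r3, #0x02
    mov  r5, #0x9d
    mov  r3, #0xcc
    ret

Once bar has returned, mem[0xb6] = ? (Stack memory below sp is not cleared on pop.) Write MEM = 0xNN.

MEM = 0x14

prologue: push r3 → mem[0xb7]=0xe3, sp=0xb7
prologue: push r4 → mem[0xb6]=0x14, sp=0xb6
prologue: push r6 → mem[0xb5]=0x43, sp=0xb5
body[0] add  r1, r5, r0 → r1=0x20
body[1] mov  r6, r5 → r6=0x52
body[2] sub  r3, r2, r6 → r3=0x8b
body[3] add  r4, r3, r1 → r4=0xab
body[4] add  r3, r0, #35 → r3=0xf1
body[5] mov  r3, #0x02 → r3=0x02
body[6] mov  r5, #0x9d → r5=0x9d
body[7] mov  r3, #0xcc → r3=0xcc
epilogue: pop r6=0x43, sp=0xb6
epilogue: pop r4=0x14, sp=0xb7
epilogue: pop r3=0xe3, sp=0xb8
prologue pushed ['r3', 'r4', 'r6'] at ['0xb7', '0xb6', '0xb5']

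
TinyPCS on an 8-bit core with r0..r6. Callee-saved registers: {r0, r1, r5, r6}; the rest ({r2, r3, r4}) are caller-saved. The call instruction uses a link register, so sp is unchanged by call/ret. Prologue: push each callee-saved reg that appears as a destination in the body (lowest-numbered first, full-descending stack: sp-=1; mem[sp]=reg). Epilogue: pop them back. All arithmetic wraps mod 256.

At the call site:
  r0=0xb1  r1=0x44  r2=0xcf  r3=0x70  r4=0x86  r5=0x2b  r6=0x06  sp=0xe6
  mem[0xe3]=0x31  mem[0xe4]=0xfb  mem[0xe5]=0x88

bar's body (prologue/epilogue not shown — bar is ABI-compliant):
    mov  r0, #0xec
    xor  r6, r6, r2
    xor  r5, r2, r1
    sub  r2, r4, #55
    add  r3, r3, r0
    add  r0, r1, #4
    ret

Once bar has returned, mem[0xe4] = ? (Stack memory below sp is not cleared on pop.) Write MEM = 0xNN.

prologue: push r0 -> mem[0xe5]=0xb1, sp=0xe5
prologue: push r5 -> mem[0xe4]=0x2b, sp=0xe4
prologue: push r6 -> mem[0xe3]=0x06, sp=0xe3
body[0] mov  r0, #0xec -> r0=0xec
body[1] xor  r6, r6, r2 -> r6=0xc9
body[2] xor  r5, r2, r1 -> r5=0x8b
body[3] sub  r2, r4, #55 -> r2=0x4f
body[4] add  r3, r3, r0 -> r3=0x5c
body[5] add  r0, r1, #4 -> r0=0x48
epilogue: pop r6=0x06, sp=0xe4
epilogue: pop r5=0x2b, sp=0xe5
epilogue: pop r0=0xb1, sp=0xe6
prologue pushed ['r0', 'r5', 'r6'] at ['0xe5', '0xe4', '0xe3']

MEM = 0x2b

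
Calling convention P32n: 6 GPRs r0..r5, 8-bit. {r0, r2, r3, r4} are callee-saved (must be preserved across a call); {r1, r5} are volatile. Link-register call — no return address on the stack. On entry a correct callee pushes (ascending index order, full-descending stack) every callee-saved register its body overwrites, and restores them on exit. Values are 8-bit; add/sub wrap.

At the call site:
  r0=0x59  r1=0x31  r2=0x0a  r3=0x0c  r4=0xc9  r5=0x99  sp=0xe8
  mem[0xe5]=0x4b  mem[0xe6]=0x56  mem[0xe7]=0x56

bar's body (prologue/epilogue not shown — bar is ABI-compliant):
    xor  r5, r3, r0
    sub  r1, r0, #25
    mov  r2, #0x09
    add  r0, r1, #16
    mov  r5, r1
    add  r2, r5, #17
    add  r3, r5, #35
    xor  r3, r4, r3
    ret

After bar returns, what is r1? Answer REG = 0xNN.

prologue: push r0 -> mem[0xe7]=0x59, sp=0xe7
prologue: push r2 -> mem[0xe6]=0x0a, sp=0xe6
prologue: push r3 -> mem[0xe5]=0x0c, sp=0xe5
body[0] xor  r5, r3, r0 -> r5=0x55
body[1] sub  r1, r0, #25 -> r1=0x40
body[2] mov  r2, #0x09 -> r2=0x09
body[3] add  r0, r1, #16 -> r0=0x50
body[4] mov  r5, r1 -> r5=0x40
body[5] add  r2, r5, #17 -> r2=0x51
body[6] add  r3, r5, #35 -> r3=0x63
body[7] xor  r3, r4, r3 -> r3=0xaa
epilogue: pop r3=0x0c, sp=0xe6
epilogue: pop r2=0x0a, sp=0xe7
epilogue: pop r0=0x59, sp=0xe8
r1 is caller-saved -> body value

REG = 0x40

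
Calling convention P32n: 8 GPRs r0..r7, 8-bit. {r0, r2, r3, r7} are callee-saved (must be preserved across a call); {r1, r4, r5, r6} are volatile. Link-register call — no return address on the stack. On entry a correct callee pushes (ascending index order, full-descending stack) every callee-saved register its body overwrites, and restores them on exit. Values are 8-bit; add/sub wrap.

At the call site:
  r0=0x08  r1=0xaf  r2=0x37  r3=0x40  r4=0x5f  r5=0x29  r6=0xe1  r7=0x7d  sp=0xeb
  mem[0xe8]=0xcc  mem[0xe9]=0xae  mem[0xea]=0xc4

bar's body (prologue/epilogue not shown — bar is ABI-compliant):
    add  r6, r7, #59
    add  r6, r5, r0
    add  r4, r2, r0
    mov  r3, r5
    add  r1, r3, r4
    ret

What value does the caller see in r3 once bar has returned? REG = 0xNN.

prologue: push r3 → mem[0xea]=0x40, sp=0xea
body[0] add  r6, r7, #59 → r6=0xb8
body[1] add  r6, r5, r0 → r6=0x31
body[2] add  r4, r2, r0 → r4=0x3f
body[3] mov  r3, r5 → r3=0x29
body[4] add  r1, r3, r4 → r1=0x68
epilogue: pop r3=0x40, sp=0xeb
r3 is callee-saved → restored

REG = 0x40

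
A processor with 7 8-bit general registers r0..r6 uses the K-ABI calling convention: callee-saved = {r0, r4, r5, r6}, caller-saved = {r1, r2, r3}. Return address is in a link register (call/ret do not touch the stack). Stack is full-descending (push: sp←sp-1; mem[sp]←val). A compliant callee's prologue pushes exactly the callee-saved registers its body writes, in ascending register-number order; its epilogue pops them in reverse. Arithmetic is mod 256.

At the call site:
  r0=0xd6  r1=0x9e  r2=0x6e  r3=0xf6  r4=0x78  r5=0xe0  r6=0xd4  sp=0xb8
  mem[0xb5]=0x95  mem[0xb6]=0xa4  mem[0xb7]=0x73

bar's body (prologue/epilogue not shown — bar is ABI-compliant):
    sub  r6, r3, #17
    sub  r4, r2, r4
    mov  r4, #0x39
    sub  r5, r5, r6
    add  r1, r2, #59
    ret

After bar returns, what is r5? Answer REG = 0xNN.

prologue: push r4 → mem[0xb7]=0x78, sp=0xb7
prologue: push r5 → mem[0xb6]=0xe0, sp=0xb6
prologue: push r6 → mem[0xb5]=0xd4, sp=0xb5
body[0] sub  r6, r3, #17 → r6=0xe5
body[1] sub  r4, r2, r4 → r4=0xf6
body[2] mov  r4, #0x39 → r4=0x39
body[3] sub  r5, r5, r6 → r5=0xfb
body[4] add  r1, r2, #59 → r1=0xa9
epilogue: pop r6=0xd4, sp=0xb6
epilogue: pop r5=0xe0, sp=0xb7
epilogue: pop r4=0x78, sp=0xb8
r5 is callee-saved → restored

REG = 0xe0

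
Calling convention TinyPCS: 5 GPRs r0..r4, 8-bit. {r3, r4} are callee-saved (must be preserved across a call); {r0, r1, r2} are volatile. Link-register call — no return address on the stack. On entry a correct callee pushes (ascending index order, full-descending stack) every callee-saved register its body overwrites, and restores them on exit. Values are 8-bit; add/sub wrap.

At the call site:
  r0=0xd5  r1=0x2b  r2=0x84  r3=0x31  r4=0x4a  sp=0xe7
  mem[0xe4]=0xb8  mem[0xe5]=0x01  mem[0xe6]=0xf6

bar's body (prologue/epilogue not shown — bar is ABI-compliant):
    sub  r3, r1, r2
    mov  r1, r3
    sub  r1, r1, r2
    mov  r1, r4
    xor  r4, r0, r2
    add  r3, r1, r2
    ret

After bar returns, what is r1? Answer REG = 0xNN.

REG = 0x4a

prologue: push r3 → mem[0xe6]=0x31, sp=0xe6
prologue: push r4 → mem[0xe5]=0x4a, sp=0xe5
body[0] sub  r3, r1, r2 → r3=0xa7
body[1] mov  r1, r3 → r1=0xa7
body[2] sub  r1, r1, r2 → r1=0x23
body[3] mov  r1, r4 → r1=0x4a
body[4] xor  r4, r0, r2 → r4=0x51
body[5] add  r3, r1, r2 → r3=0xce
epilogue: pop r4=0x4a, sp=0xe6
epilogue: pop r3=0x31, sp=0xe7
r1 is caller-saved → body value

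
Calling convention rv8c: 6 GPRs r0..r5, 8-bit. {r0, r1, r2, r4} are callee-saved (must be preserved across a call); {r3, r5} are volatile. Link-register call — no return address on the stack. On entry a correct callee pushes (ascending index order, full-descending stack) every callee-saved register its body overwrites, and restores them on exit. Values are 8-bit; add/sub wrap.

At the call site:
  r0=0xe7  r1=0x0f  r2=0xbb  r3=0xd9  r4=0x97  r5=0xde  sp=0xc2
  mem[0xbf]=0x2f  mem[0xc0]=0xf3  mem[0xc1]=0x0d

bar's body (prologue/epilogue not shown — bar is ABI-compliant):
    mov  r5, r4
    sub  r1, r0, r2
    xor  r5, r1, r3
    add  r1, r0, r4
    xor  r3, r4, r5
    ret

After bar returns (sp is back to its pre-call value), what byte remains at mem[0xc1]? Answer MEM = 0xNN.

prologue: push r1 → mem[0xc1]=0x0f, sp=0xc1
body[0] mov  r5, r4 → r5=0x97
body[1] sub  r1, r0, r2 → r1=0x2c
body[2] xor  r5, r1, r3 → r5=0xf5
body[3] add  r1, r0, r4 → r1=0x7e
body[4] xor  r3, r4, r5 → r3=0x62
epilogue: pop r1=0x0f, sp=0xc2
prologue pushed ['r1'] at ['0xc1']

MEM = 0x0f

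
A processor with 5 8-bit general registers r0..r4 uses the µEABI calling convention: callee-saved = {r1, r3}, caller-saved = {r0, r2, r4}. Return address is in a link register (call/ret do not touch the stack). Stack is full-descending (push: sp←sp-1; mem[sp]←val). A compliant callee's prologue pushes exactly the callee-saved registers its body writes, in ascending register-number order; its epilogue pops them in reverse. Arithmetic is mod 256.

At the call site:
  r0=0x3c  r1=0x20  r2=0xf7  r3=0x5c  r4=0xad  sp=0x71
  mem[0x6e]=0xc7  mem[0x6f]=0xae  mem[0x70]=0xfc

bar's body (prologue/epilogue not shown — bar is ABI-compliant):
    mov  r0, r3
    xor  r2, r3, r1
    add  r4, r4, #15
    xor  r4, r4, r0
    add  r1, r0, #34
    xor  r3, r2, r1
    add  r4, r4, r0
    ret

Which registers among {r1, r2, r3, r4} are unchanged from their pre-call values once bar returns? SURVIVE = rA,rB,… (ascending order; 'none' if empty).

SURVIVE = r1,r3

prologue: push r1 → mem[0x70]=0x20, sp=0x70
prologue: push r3 → mem[0x6f]=0x5c, sp=0x6f
body[0] mov  r0, r3 → r0=0x5c
body[1] xor  r2, r3, r1 → r2=0x7c
body[2] add  r4, r4, #15 → r4=0xbc
body[3] xor  r4, r4, r0 → r4=0xe0
body[4] add  r1, r0, #34 → r1=0x7e
body[5] xor  r3, r2, r1 → r3=0x02
body[6] add  r4, r4, r0 → r4=0x3c
epilogue: pop r3=0x5c, sp=0x70
epilogue: pop r1=0x20, sp=0x71
r1: callee-saved, written=True
r2: caller-saved, written=True
r3: callee-saved, written=True
r4: caller-saved, written=True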